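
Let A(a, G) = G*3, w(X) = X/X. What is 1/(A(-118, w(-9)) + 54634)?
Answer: 1/54637 ≈ 1.8303e-5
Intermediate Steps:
w(X) = 1
A(a, G) = 3*G
1/(A(-118, w(-9)) + 54634) = 1/(3*1 + 54634) = 1/(3 + 54634) = 1/54637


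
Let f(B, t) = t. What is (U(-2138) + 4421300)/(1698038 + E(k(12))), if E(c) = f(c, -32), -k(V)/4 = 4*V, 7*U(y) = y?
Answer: 5157827/1981007 ≈ 2.6036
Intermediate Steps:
U(y) = y/7
k(V) = -16*V
E(c) = -32
(U(-2138) + 4421300)/(1698038 + E(k(12))) = ((1/7)*(-2138) + 4421300)/(1698038 - 32) = (-2138/7 + 4421300)/1698006 = (30946962/7)*(1/1698006) = 5157827/1981007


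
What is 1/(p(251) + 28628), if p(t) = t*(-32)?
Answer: 1/20596 ≈ 4.8553e-5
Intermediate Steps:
p(t) = -32*t
1/(p(251) + 28628) = 1/(-32*251 + 28628) = 1/(-8032 + 28628) = 1/20596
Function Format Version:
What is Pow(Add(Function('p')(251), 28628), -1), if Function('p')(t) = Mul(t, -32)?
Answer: Rational(1, 20596) ≈ 4.8553e-5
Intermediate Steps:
Function('p')(t) = Mul(-32, t)
Pow(Add(Function('p')(251), 28628), -1) = Pow(Add(Mul(-32, 251), 28628), -1) = Pow(Add(-8032, 28628), -1) = Pow(20596, -1) = Rational(1, 20596)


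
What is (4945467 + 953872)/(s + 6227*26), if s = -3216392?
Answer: -5899339/3054490 ≈ -1.9314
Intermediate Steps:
(4945467 + 953872)/(s + 6227*26) = (4945467 + 953872)/(-3216392 + 6227*26) = 5899339/(-3216392 + 161902) = 5899339/(-3054490) = 5899339*(-1/3054490) = -5899339/3054490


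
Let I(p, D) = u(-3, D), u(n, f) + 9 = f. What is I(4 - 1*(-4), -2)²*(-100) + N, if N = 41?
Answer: -12059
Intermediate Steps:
u(n, f) = -9 + f
I(p, D) = -9 + D
I(4 - 1*(-4), -2)²*(-100) + N = (-9 - 2)²*(-100) + 41 = (-11)²*(-100) + 41 = 121*(-100) + 41 = -12100 + 41 = -12059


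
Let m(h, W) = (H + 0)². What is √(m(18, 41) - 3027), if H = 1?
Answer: I*√3026 ≈ 55.009*I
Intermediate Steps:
m(h, W) = 1 (m(h, W) = (1 + 0)² = 1² = 1)
√(m(18, 41) - 3027) = √(1 - 3027) = √(-3026) = I*√3026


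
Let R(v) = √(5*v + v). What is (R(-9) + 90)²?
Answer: 8046 + 540*I*√6 ≈ 8046.0 + 1322.7*I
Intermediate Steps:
R(v) = √6*√v (R(v) = √(6*v) = √6*√v)
(R(-9) + 90)² = (√6*√(-9) + 90)² = (√6*(3*I) + 90)² = (3*I*√6 + 90)² = (90 + 3*I*√6)²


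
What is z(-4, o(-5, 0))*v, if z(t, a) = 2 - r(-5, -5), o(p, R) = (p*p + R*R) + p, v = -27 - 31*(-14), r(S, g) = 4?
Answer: -814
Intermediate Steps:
v = 407 (v = -27 + 434 = 407)
o(p, R) = p + R² + p² (o(p, R) = (p² + R²) + p = (R² + p²) + p = p + R² + p²)
z(t, a) = -2 (z(t, a) = 2 - 1*4 = 2 - 4 = -2)
z(-4, o(-5, 0))*v = -2*407 = -814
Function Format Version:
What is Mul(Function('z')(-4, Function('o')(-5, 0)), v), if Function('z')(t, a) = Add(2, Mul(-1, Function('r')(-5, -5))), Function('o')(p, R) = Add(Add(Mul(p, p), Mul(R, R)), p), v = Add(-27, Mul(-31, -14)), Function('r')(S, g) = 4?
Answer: -814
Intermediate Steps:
v = 407 (v = Add(-27, 434) = 407)
Function('o')(p, R) = Add(p, Pow(R, 2), Pow(p, 2)) (Function('o')(p, R) = Add(Add(Pow(p, 2), Pow(R, 2)), p) = Add(Add(Pow(R, 2), Pow(p, 2)), p) = Add(p, Pow(R, 2), Pow(p, 2)))
Function('z')(t, a) = -2 (Function('z')(t, a) = Add(2, Mul(-1, 4)) = Add(2, -4) = -2)
Mul(Function('z')(-4, Function('o')(-5, 0)), v) = Mul(-2, 407) = -814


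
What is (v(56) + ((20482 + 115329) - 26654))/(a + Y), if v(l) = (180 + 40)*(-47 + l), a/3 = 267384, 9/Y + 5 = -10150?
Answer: 376198745/2715284517 ≈ 0.13855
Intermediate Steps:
Y = -3/3385 (Y = 9/(-5 - 10150) = 9/(-10155) = 9*(-1/10155) = -3/3385 ≈ -0.00088626)
a = 802152 (a = 3*267384 = 802152)
v(l) = -10340 + 220*l (v(l) = 220*(-47 + l) = -10340 + 220*l)
(v(56) + ((20482 + 115329) - 26654))/(a + Y) = ((-10340 + 220*56) + ((20482 + 115329) - 26654))/(802152 - 3/3385) = ((-10340 + 12320) + (135811 - 26654))/(2715284517/3385) = (1980 + 109157)*(3385/2715284517) = 111137*(3385/2715284517) = 376198745/2715284517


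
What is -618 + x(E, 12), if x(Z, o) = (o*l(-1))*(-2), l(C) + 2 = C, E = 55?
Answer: -546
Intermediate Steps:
l(C) = -2 + C
x(Z, o) = 6*o (x(Z, o) = (o*(-2 - 1))*(-2) = (o*(-3))*(-2) = -3*o*(-2) = 6*o)
-618 + x(E, 12) = -618 + 6*12 = -618 + 72 = -546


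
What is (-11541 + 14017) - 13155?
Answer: -10679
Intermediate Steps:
(-11541 + 14017) - 13155 = 2476 - 13155 = -10679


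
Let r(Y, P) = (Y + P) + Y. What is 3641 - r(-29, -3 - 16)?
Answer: 3718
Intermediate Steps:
r(Y, P) = P + 2*Y (r(Y, P) = (P + Y) + Y = P + 2*Y)
3641 - r(-29, -3 - 16) = 3641 - ((-3 - 16) + 2*(-29)) = 3641 - (-19 - 58) = 3641 - 1*(-77) = 3641 + 77 = 3718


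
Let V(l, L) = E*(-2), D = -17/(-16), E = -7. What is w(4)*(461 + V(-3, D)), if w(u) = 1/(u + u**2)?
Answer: 95/4 ≈ 23.750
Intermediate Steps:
D = 17/16 (D = -17*(-1/16) = 17/16 ≈ 1.0625)
V(l, L) = 14 (V(l, L) = -7*(-2) = 14)
w(4)*(461 + V(-3, D)) = (1/(4*(1 + 4)))*(461 + 14) = ((1/4)/5)*475 = ((1/4)*(1/5))*475 = (1/20)*475 = 95/4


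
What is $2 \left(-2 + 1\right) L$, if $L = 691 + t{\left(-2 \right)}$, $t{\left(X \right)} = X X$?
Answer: $-1390$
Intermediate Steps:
$t{\left(X \right)} = X^{2}$
$L = 695$ ($L = 691 + \left(-2\right)^{2} = 691 + 4 = 695$)
$2 \left(-2 + 1\right) L = 2 \left(-2 + 1\right) 695 = 2 \left(-1\right) 695 = \left(-2\right) 695 = -1390$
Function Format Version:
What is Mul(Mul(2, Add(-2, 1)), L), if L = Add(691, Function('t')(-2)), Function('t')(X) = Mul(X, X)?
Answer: -1390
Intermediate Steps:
Function('t')(X) = Pow(X, 2)
L = 695 (L = Add(691, Pow(-2, 2)) = Add(691, 4) = 695)
Mul(Mul(2, Add(-2, 1)), L) = Mul(Mul(2, Add(-2, 1)), 695) = Mul(Mul(2, -1), 695) = Mul(-2, 695) = -1390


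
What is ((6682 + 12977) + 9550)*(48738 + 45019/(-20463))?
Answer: 29129571236075/20463 ≈ 1.4235e+9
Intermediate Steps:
((6682 + 12977) + 9550)*(48738 + 45019/(-20463)) = (19659 + 9550)*(48738 + 45019*(-1/20463)) = 29209*(48738 - 45019/20463) = 29209*(997280675/20463) = 29129571236075/20463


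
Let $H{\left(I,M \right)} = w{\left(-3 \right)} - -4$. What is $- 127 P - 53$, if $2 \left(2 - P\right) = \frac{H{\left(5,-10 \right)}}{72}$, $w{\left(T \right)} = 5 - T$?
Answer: $- \frac{3557}{12} \approx -296.42$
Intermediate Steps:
$H{\left(I,M \right)} = 12$ ($H{\left(I,M \right)} = \left(5 - -3\right) - -4 = \left(5 + 3\right) + 4 = 8 + 4 = 12$)
$P = \frac{23}{12}$ ($P = 2 - \frac{12 \cdot \frac{1}{72}}{2} = 2 - \frac{1}{12} = \frac{23}{12} \approx 1.9167$)
$- 127 P - 53 = \left(-127\right) \frac{23}{12} - 53 = - \frac{2921}{12} - 53 = - \frac{3557}{12}$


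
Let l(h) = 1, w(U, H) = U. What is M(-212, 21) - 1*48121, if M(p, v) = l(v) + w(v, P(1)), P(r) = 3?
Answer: -48099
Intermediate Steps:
M(p, v) = 1 + v
M(-212, 21) - 1*48121 = (1 + 21) - 1*48121 = 22 - 48121 = -48099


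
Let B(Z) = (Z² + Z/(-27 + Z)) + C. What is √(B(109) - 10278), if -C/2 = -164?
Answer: √12992982/82 ≈ 43.958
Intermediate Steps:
C = 328 (C = -2*(-164) = 328)
B(Z) = 328 + Z² + Z/(-27 + Z) (B(Z) = (Z² + Z/(-27 + Z)) + 328 = 328 + Z² + Z/(-27 + Z))
√(B(109) - 10278) = √((-8856 + 109³ - 27*109² + 329*109)/(-27 + 109) - 10278) = √((-8856 + 1295029 - 27*11881 + 35861)/82 - 10278) = √((-8856 + 1295029 - 320787 + 35861)/82 - 10278) = √((1/82)*1001247 - 10278) = √(1001247/82 - 10278) = √(158451/82) = √12992982/82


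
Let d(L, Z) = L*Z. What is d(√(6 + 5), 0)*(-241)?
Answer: 0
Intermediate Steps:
d(√(6 + 5), 0)*(-241) = (√(6 + 5)*0)*(-241) = (√11*0)*(-241) = 0*(-241) = 0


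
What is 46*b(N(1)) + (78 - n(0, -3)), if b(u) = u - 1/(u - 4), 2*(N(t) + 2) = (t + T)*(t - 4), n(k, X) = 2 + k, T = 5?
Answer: -6404/15 ≈ -426.93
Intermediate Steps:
N(t) = -2 + (-4 + t)*(5 + t)/2 (N(t) = -2 + ((t + 5)*(t - 4))/2 = -2 + ((5 + t)*(-4 + t))/2 = -2 + ((-4 + t)*(5 + t))/2 = -2 + (-4 + t)*(5 + t)/2)
b(u) = u - 1/(-4 + u)
46*b(N(1)) + (78 - n(0, -3)) = 46*((-1 + (-12 + (1/2)*1 + (1/2)*1**2)**2 - 4*(-12 + (1/2)*1 + (1/2)*1**2))/(-4 + (-12 + (1/2)*1 + (1/2)*1**2))) + (78 - (2 + 0)) = 46*((-1 + (-12 + 1/2 + (1/2)*1)**2 - 4*(-12 + 1/2 + (1/2)*1))/(-4 + (-12 + 1/2 + (1/2)*1))) + (78 - 1*2) = 46*((-1 + (-12 + 1/2 + 1/2)**2 - 4*(-12 + 1/2 + 1/2))/(-4 + (-12 + 1/2 + 1/2))) + (78 - 2) = 46*((-1 + (-11)**2 - 4*(-11))/(-4 - 11)) + 76 = 46*((-1 + 121 + 44)/(-15)) + 76 = 46*(-1/15*164) + 76 = 46*(-164/15) + 76 = -7544/15 + 76 = -6404/15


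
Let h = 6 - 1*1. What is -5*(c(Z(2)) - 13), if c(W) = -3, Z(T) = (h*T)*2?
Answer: 80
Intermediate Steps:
h = 5 (h = 6 - 1 = 5)
Z(T) = 10*T (Z(T) = (5*T)*2 = 10*T)
-5*(c(Z(2)) - 13) = -5*(-3 - 13) = -5*(-16) = 80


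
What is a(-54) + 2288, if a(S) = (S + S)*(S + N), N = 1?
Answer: 8012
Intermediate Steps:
a(S) = 2*S*(1 + S) (a(S) = (S + S)*(S + 1) = (2*S)*(1 + S) = 2*S*(1 + S))
a(-54) + 2288 = 2*(-54)*(1 - 54) + 2288 = 2*(-54)*(-53) + 2288 = 5724 + 2288 = 8012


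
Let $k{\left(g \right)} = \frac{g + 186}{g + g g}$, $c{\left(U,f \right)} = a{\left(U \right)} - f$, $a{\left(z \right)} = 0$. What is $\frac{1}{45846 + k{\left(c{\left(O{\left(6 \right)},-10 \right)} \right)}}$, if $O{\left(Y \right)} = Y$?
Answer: $\frac{55}{2521628} \approx 2.1811 \cdot 10^{-5}$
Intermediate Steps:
$c{\left(U,f \right)} = - f$ ($c{\left(U,f \right)} = 0 - f = - f$)
$k{\left(g \right)} = \frac{186 + g}{g + g^{2}}$
$\frac{1}{45846 + k{\left(c{\left(O{\left(6 \right)},-10 \right)} \right)}} = \frac{1}{45846 + \frac{186 - -10}{\left(-1\right) \left(-10\right) \left(1 - -10\right)}} = \frac{1}{45846 + \frac{186 + 10}{10 \left(1 + 10\right)}} = \frac{1}{45846 + \frac{1}{10} \cdot \frac{1}{11} \cdot 196} = \frac{1}{45846 + \frac{98}{55}} = \frac{1}{\frac{2521628}{55}} = \frac{55}{2521628}$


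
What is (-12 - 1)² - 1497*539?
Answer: -806714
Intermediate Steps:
(-12 - 1)² - 1497*539 = (-13)² - 806883 = 169 - 806883 = -806714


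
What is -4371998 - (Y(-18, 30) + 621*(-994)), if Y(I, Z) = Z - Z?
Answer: -3754724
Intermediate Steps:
Y(I, Z) = 0
-4371998 - (Y(-18, 30) + 621*(-994)) = -4371998 - (0 + 621*(-994)) = -4371998 - (0 - 617274) = -4371998 - 1*(-617274) = -4371998 + 617274 = -3754724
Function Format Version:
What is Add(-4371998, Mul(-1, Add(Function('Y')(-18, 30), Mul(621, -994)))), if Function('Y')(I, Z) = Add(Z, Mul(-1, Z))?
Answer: -3754724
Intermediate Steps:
Function('Y')(I, Z) = 0
Add(-4371998, Mul(-1, Add(Function('Y')(-18, 30), Mul(621, -994)))) = Add(-4371998, Mul(-1, Add(0, Mul(621, -994)))) = Add(-4371998, Mul(-1, Add(0, -617274))) = Add(-4371998, Mul(-1, -617274)) = Add(-4371998, 617274) = -3754724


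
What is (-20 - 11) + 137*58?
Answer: 7915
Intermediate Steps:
(-20 - 11) + 137*58 = -31 + 7946 = 7915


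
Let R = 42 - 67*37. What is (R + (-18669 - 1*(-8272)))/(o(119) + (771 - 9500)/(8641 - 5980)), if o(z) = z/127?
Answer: 2168605899/395962 ≈ 5476.8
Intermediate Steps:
o(z) = z/127 (o(z) = z*(1/127) = z/127)
R = -2437 (R = 42 - 2479 = -2437)
(R + (-18669 - 1*(-8272)))/(o(119) + (771 - 9500)/(8641 - 5980)) = (-2437 + (-18669 - 1*(-8272)))/((1/127)*119 + (771 - 9500)/(8641 - 5980)) = (-2437 + (-18669 + 8272))/(119/127 - 8729/2661) = (-2437 - 10397)/(119/127 - 8729*1/2661) = -12834/(119/127 - 8729/2661) = -12834/(-791924/337947) = -12834*(-337947/791924) = 2168605899/395962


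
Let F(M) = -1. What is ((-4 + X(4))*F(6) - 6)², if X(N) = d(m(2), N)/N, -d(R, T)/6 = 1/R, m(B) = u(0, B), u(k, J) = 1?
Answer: ¼ ≈ 0.25000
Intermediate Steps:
m(B) = 1
d(R, T) = -6/R
X(N) = -6/N (X(N) = (-6/1)/N = (-6*1)/N = -6/N)
((-4 + X(4))*F(6) - 6)² = ((-4 - 6/4)*(-1) - 6)² = ((-4 - 6*¼)*(-1) - 6)² = ((-4 - 3/2)*(-1) - 6)² = (-11/2*(-1) - 6)² = (11/2 - 6)² = (-½)² = ¼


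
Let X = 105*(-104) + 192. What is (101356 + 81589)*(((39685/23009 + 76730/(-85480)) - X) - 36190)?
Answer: -130876950666306235/28097276 ≈ -4.6580e+9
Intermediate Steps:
X = -10728 (X = -10920 + 192 = -10728)
(101356 + 81589)*(((39685/23009 + 76730/(-85480)) - X) - 36190) = (101356 + 81589)*(((39685/23009 + 76730/(-85480)) - 1*(-10728)) - 36190) = 182945*(((39685*(1/23009) + 76730*(-1/85480)) + 10728) - 36190) = 182945*(((39685/23009 - 7673/8548) + 10728) - 36190) = 182945*((162679323/196680932 + 10728) - 36190) = 182945*(2110155717819/196680932 - 36190) = 182945*(-5007727211261/196680932) = -130876950666306235/28097276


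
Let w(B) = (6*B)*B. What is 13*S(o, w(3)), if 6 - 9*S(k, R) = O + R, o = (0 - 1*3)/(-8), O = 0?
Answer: -208/3 ≈ -69.333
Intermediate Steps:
o = 3/8 (o = (0 - 3)*(-⅛) = -3*(-⅛) = 3/8 ≈ 0.37500)
w(B) = 6*B²
S(k, R) = ⅔ - R/9 (S(k, R) = ⅔ - (0 + R)/9 = ⅔ - R/9)
13*S(o, w(3)) = 13*(⅔ - 2*3²/3) = 13*(⅔ - 2*9/3) = 13*(⅔ - ⅑*54) = 13*(⅔ - 6) = 13*(-16/3) = -208/3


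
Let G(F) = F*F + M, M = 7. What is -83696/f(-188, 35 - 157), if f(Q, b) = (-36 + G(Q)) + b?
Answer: -83696/35193 ≈ -2.3782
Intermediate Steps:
G(F) = 7 + F² (G(F) = F*F + 7 = F² + 7 = 7 + F²)
f(Q, b) = -29 + b + Q² (f(Q, b) = (-36 + (7 + Q²)) + b = (-29 + Q²) + b = -29 + b + Q²)
-83696/f(-188, 35 - 157) = -83696/(-29 + (35 - 157) + (-188)²) = -83696/(-29 - 122 + 35344) = -83696/35193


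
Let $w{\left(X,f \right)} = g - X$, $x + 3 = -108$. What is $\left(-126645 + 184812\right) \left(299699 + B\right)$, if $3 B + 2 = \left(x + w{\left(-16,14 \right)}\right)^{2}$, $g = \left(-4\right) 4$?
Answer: $17671444824$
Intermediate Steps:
$x = -111$ ($x = -3 - 108 = -111$)
$g = -16$
$w{\left(X,f \right)} = -16 - X$
$B = \frac{12319}{3}$ ($B = - \frac{2}{3} + \frac{\left(-111 - 0\right)^{2}}{3} = - \frac{2}{3} + \frac{\left(-111 + \left(-16 + 16\right)\right)^{2}}{3} = - \frac{2}{3} + \frac{\left(-111 + 0\right)^{2}}{3} = - \frac{2}{3} + \frac{\left(-111\right)^{2}}{3} = - \frac{2}{3} + \frac{1}{3} \cdot 12321 = - \frac{2}{3} + 4107 = \frac{12319}{3} \approx 4106.3$)
$\left(-126645 + 184812\right) \left(299699 + B\right) = \left(-126645 + 184812\right) \left(299699 + \frac{12319}{3}\right) = 58167 \cdot \frac{911416}{3} = 17671444824$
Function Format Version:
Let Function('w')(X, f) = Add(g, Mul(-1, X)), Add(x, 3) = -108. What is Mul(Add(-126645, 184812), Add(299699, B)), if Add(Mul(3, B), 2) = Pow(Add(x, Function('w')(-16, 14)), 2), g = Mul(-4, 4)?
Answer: 17671444824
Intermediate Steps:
x = -111 (x = Add(-3, -108) = -111)
g = -16
Function('w')(X, f) = Add(-16, Mul(-1, X))
B = Rational(12319, 3) (B = Add(Rational(-2, 3), Mul(Rational(1, 3), Pow(Add(-111, Add(-16, Mul(-1, -16))), 2))) = Add(Rational(-2, 3), Mul(Rational(1, 3), Pow(Add(-111, Add(-16, 16)), 2))) = Add(Rational(-2, 3), Mul(Rational(1, 3), Pow(Add(-111, 0), 2))) = Add(Rational(-2, 3), Mul(Rational(1, 3), Pow(-111, 2))) = Add(Rational(-2, 3), Mul(Rational(1, 3), 12321)) = Add(Rational(-2, 3), 4107) = Rational(12319, 3) ≈ 4106.3)
Mul(Add(-126645, 184812), Add(299699, B)) = Mul(Add(-126645, 184812), Add(299699, Rational(12319, 3))) = Mul(58167, Rational(911416, 3)) = 17671444824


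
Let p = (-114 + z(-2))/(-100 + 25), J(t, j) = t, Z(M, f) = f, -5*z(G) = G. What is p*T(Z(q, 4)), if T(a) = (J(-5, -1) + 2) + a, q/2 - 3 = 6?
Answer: 568/375 ≈ 1.5147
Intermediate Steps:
q = 18 (q = 6 + 2*6 = 6 + 12 = 18)
z(G) = -G/5
p = 568/375 (p = (-114 - ⅕*(-2))/(-100 + 25) = (-114 + ⅖)/(-75) = -568/5*(-1/75) = 568/375 ≈ 1.5147)
T(a) = -3 + a (T(a) = (-5 + 2) + a = -3 + a)
p*T(Z(q, 4)) = 568*(-3 + 4)/375 = (568/375)*1 = 568/375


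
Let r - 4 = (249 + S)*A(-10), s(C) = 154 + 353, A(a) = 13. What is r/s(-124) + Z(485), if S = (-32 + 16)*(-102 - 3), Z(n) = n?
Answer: 270976/507 ≈ 534.47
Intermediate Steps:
s(C) = 507
S = 1680 (S = -16*(-105) = 1680)
r = 25081 (r = 4 + (249 + 1680)*13 = 4 + 1929*13 = 4 + 25077 = 25081)
r/s(-124) + Z(485) = 25081/507 + 485 = 270976/507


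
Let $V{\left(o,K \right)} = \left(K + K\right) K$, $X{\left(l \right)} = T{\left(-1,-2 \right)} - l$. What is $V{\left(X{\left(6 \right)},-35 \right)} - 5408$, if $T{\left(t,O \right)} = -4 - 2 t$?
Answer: $-2958$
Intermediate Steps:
$X{\left(l \right)} = -2 - l$ ($X{\left(l \right)} = \left(-4 - -2\right) - l = \left(-4 + 2\right) - l = -2 - l$)
$V{\left(o,K \right)} = 2 K^{2}$ ($V{\left(o,K \right)} = 2 K K = 2 K^{2}$)
$V{\left(X{\left(6 \right)},-35 \right)} - 5408 = 2 \left(-35\right)^{2} - 5408 = 2 \cdot 1225 - 5408 = 2450 - 5408 = -2958$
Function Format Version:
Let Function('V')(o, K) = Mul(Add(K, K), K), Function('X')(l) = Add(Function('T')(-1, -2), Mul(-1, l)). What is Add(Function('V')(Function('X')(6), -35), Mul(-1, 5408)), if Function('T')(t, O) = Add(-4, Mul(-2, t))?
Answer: -2958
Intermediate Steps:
Function('X')(l) = Add(-2, Mul(-1, l)) (Function('X')(l) = Add(Add(-4, Mul(-2, -1)), Mul(-1, l)) = Add(Add(-4, 2), Mul(-1, l)) = Add(-2, Mul(-1, l)))
Function('V')(o, K) = Mul(2, Pow(K, 2)) (Function('V')(o, K) = Mul(Mul(2, K), K) = Mul(2, Pow(K, 2)))
Add(Function('V')(Function('X')(6), -35), Mul(-1, 5408)) = Add(Mul(2, Pow(-35, 2)), Mul(-1, 5408)) = Add(Mul(2, 1225), -5408) = Add(2450, -5408) = -2958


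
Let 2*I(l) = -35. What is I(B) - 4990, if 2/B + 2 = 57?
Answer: -10015/2 ≈ -5007.5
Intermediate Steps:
B = 2/55 (B = 2/(-2 + 57) = 2/55 ≈ 0.036364)
I(l) = -35/2 (I(l) = (1/2)*(-35) = -35/2)
I(B) - 4990 = -35/2 - 4990 = -10015/2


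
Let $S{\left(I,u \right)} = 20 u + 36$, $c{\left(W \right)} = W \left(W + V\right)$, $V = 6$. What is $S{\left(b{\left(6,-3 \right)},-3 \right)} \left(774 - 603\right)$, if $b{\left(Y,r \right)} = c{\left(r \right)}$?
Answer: $-4104$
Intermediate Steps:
$c{\left(W \right)} = W \left(6 + W\right)$ ($c{\left(W \right)} = W \left(W + 6\right) = W \left(6 + W\right)$)
$b{\left(Y,r \right)} = r \left(6 + r\right)$
$S{\left(I,u \right)} = 36 + 20 u$
$S{\left(b{\left(6,-3 \right)},-3 \right)} \left(774 - 603\right) = \left(36 + 20 \left(-3\right)\right) \left(774 - 603\right) = \left(36 - 60\right) 171 = \left(-24\right) 171 = -4104$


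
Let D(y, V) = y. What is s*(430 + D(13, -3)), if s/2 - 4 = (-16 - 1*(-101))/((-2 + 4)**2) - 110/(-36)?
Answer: 451417/18 ≈ 25079.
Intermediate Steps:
s = 1019/18 (s = 8 + 2*((-16 - 1*(-101))/((-2 + 4)**2) - 110/(-36)) = 8 + 2*((-16 + 101)/(2**2) - 110*(-1/36)) = 8 + 2*(85/4 + 55/18) = 8 + 2*(875/36) = 8 + 875/18 = 1019/18 ≈ 56.611)
s*(430 + D(13, -3)) = 1019*(430 + 13)/18 = (1019/18)*443 = 451417/18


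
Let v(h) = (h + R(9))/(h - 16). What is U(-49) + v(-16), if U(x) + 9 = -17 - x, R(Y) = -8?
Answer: 95/4 ≈ 23.750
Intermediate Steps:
v(h) = (-8 + h)/(-16 + h) (v(h) = (h - 8)/(h - 16) = (-8 + h)/(-16 + h))
U(x) = -26 - x (U(x) = -9 + (-17 - x) = -26 - x)
U(-49) + v(-16) = (-26 - 1*(-49)) + (-8 - 16)/(-16 - 16) = (-26 + 49) - 24/(-32) = 23 - 1/32*(-24) = 23 + ¾ = 95/4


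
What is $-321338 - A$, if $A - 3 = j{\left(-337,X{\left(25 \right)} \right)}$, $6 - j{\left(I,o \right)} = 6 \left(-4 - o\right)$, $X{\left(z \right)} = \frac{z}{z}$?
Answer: $-321377$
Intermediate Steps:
$X{\left(z \right)} = 1$
$j{\left(I,o \right)} = 30 + 6 o$ ($j{\left(I,o \right)} = 6 - 6 \left(-4 - o\right) = 6 - \left(-24 - 6 o\right) = 6 + \left(24 + 6 o\right) = 30 + 6 o$)
$A = 39$ ($A = 3 + \left(30 + 6 \cdot 1\right) = 3 + \left(30 + 6\right) = 3 + 36 = 39$)
$-321338 - A = -321338 - 39 = -321377$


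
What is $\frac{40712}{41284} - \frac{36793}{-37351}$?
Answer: $\frac{759899031}{385499671} \approx 1.9712$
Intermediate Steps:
$\frac{40712}{41284} - \frac{36793}{-37351} = 40712 \cdot \frac{1}{41284} - - \frac{36793}{37351} = \frac{10178}{10321} + \frac{36793}{37351} = \frac{759899031}{385499671}$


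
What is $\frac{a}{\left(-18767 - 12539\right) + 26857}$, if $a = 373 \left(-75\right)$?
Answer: $\frac{9325}{1483} \approx 6.2879$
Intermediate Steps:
$a = -27975$
$\frac{a}{\left(-18767 - 12539\right) + 26857} = - \frac{27975}{\left(-18767 - 12539\right) + 26857} = - \frac{27975}{-31306 + 26857} = - \frac{27975}{-4449} = \left(-27975\right) \left(- \frac{1}{4449}\right) = \frac{9325}{1483}$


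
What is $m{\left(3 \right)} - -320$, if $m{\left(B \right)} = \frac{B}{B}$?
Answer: $321$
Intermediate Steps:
$m{\left(B \right)} = 1$
$m{\left(3 \right)} - -320 = 1 - -320 = 1 + 320 = 321$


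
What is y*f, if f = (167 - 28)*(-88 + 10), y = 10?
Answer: -108420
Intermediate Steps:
f = -10842 (f = 139*(-78) = -10842)
y*f = 10*(-10842) = -108420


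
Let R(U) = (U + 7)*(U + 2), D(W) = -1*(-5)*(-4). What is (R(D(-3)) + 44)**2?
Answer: 77284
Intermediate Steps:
D(W) = -20 (D(W) = 5*(-4) = -20)
R(U) = (2 + U)*(7 + U) (R(U) = (7 + U)*(2 + U) = (2 + U)*(7 + U))
(R(D(-3)) + 44)**2 = ((14 + (-20)**2 + 9*(-20)) + 44)**2 = ((14 + 400 - 180) + 44)**2 = (234 + 44)**2 = 278**2 = 77284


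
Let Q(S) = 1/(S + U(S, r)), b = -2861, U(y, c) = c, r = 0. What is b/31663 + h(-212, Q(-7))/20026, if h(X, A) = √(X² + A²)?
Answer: -2861/31663 + √2202257/140182 ≈ -0.079772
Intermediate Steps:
Q(S) = 1/S (Q(S) = 1/(S + 0) = 1/S)
h(X, A) = √(A² + X²)
b/31663 + h(-212, Q(-7))/20026 = -2861/31663 + √((1/(-7))² + (-212)²)/20026 = -2861*1/31663 + √((-⅐)² + 44944)*(1/20026) = -2861/31663 + √(1/49 + 44944)*(1/20026) = -2861/31663 + √(2202257/49)*(1/20026) = -2861/31663 + (√2202257/7)*(1/20026) = -2861/31663 + √2202257/140182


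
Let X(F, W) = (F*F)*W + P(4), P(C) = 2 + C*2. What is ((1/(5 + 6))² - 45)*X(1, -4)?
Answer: -32664/121 ≈ -269.95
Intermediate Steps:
P(C) = 2 + 2*C
X(F, W) = 10 + W*F² (X(F, W) = (F*F)*W + (2 + 2*4) = F²*W + (2 + 8) = W*F² + 10 = 10 + W*F²)
((1/(5 + 6))² - 45)*X(1, -4) = ((1/(5 + 6))² - 45)*(10 - 4*1²) = ((1/11)² - 45)*(10 - 4*1) = ((1/11)² - 45)*(10 - 4) = (1/121 - 45)*6 = -5444/121*6 = -32664/121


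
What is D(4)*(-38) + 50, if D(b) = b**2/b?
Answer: -102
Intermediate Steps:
D(b) = b
D(4)*(-38) + 50 = 4*(-38) + 50 = -152 + 50 = -102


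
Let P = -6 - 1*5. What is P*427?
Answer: -4697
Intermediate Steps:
P = -11 (P = -6 - 5 = -11)
P*427 = -11*427 = -4697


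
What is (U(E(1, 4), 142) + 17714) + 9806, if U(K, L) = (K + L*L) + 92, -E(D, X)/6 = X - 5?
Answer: 47782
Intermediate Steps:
E(D, X) = 30 - 6*X (E(D, X) = -6*(X - 5) = -6*(-5 + X) = 30 - 6*X)
U(K, L) = 92 + K + L**2 (U(K, L) = (K + L**2) + 92 = 92 + K + L**2)
(U(E(1, 4), 142) + 17714) + 9806 = ((92 + (30 - 6*4) + 142**2) + 17714) + 9806 = ((92 + (30 - 24) + 20164) + 17714) + 9806 = ((92 + 6 + 20164) + 17714) + 9806 = (20262 + 17714) + 9806 = 37976 + 9806 = 47782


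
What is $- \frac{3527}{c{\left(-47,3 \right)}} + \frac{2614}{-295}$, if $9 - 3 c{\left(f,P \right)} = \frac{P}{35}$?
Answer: $- \frac{36688131}{30680} \approx -1195.8$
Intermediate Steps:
$c{\left(f,P \right)} = 3 - \frac{P}{105}$ ($c{\left(f,P \right)} = 3 - \frac{P \frac{1}{35}}{3} = 3 - \frac{\frac{1}{35} P}{3} = 3 - \frac{P}{105}$)
$- \frac{3527}{c{\left(-47,3 \right)}} + \frac{2614}{-295} = - \frac{3527}{3 - \frac{1}{35}} + \frac{2614}{-295} = - \frac{3527}{3 - \frac{1}{35}} + 2614 \left(- \frac{1}{295}\right) = - \frac{3527}{\frac{104}{35}} - \frac{2614}{295} = \left(-3527\right) \frac{35}{104} - \frac{2614}{295} = - \frac{123445}{104} - \frac{2614}{295} = - \frac{36688131}{30680}$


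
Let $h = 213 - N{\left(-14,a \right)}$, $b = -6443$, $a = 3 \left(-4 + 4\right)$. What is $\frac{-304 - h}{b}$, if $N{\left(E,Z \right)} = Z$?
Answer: $\frac{517}{6443} \approx 0.080242$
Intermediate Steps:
$a = 0$ ($a = 3 \cdot 0 = 0$)
$h = 213$ ($h = 213 - 0 = 213 + 0 = 213$)
$\frac{-304 - h}{b} = \frac{-304 - 213}{-6443} = \left(-304 - 213\right) \left(- \frac{1}{6443}\right) = \left(-517\right) \left(- \frac{1}{6443}\right) = \frac{517}{6443}$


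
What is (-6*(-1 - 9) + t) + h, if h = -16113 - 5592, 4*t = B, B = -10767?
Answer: -97347/4 ≈ -24337.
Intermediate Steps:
t = -10767/4 (t = (¼)*(-10767) = -10767/4 ≈ -2691.8)
h = -21705
(-6*(-1 - 9) + t) + h = (-6*(-1 - 9) - 10767/4) - 21705 = (-6*(-10) - 10767/4) - 21705 = (60 - 10767/4) - 21705 = -10527/4 - 21705 = -97347/4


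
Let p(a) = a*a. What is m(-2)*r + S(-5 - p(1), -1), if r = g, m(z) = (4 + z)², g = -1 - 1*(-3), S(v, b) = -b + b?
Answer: 8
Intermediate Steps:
p(a) = a²
S(v, b) = 0
g = 2 (g = -1 + 3 = 2)
r = 2
m(-2)*r + S(-5 - p(1), -1) = (4 - 2)²*2 + 0 = 2²*2 + 0 = 4*2 + 0 = 8 + 0 = 8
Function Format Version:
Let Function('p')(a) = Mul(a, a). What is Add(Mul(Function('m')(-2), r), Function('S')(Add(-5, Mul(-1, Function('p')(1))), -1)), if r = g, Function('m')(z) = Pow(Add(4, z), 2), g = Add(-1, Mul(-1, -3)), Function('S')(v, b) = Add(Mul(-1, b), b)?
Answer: 8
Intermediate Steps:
Function('p')(a) = Pow(a, 2)
Function('S')(v, b) = 0
g = 2 (g = Add(-1, 3) = 2)
r = 2
Add(Mul(Function('m')(-2), r), Function('S')(Add(-5, Mul(-1, Function('p')(1))), -1)) = Add(Mul(Pow(Add(4, -2), 2), 2), 0) = Add(Mul(Pow(2, 2), 2), 0) = Add(Mul(4, 2), 0) = Add(8, 0) = 8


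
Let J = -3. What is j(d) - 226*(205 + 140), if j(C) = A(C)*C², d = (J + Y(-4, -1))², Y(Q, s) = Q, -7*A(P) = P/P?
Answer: -78313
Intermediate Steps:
A(P) = -⅐ (A(P) = -P/(7*P) = -⅐*1 = -⅐)
d = 49 (d = (-3 - 4)² = (-7)² = 49)
j(C) = -C²/7
j(d) - 226*(205 + 140) = -⅐*49² - 226*(205 + 140) = -⅐*2401 - 226*345 = -343 - 77970 = -78313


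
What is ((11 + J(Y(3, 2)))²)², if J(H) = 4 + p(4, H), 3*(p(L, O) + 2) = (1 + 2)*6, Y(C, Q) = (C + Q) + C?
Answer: 130321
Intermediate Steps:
Y(C, Q) = Q + 2*C
p(L, O) = 4 (p(L, O) = -2 + ((1 + 2)*6)/3 = -2 + (3*6)/3 = -2 + (⅓)*18 = -2 + 6 = 4)
J(H) = 8 (J(H) = 4 + 4 = 8)
((11 + J(Y(3, 2)))²)² = ((11 + 8)²)² = (19²)² = 361² = 130321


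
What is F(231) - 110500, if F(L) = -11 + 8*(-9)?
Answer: -110583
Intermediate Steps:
F(L) = -83 (F(L) = -11 - 72 = -83)
F(231) - 110500 = -83 - 110500 = -110583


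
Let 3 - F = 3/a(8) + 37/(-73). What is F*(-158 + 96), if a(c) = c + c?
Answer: -120187/584 ≈ -205.80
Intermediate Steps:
a(c) = 2*c
F = 3877/1168 (F = 3 - (3/((2*8)) + 37/(-73)) = 3 - (3/16 + 37*(-1/73)) = 3 - (3*(1/16) - 37/73) = 3 - (3/16 - 37/73) = 3 - 1*(-373/1168) = 3 + 373/1168 = 3877/1168 ≈ 3.3194)
F*(-158 + 96) = 3877*(-158 + 96)/1168 = (3877/1168)*(-62) = -120187/584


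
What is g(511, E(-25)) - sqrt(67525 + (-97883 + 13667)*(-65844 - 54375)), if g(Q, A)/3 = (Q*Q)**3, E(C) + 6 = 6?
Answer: 53412961166023683 - sqrt(10124430829) ≈ 5.3413e+16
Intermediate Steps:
E(C) = 0 (E(C) = -6 + 6 = 0)
g(Q, A) = 3*Q**6 (g(Q, A) = 3*(Q*Q)**3 = 3*(Q**2)**3 = 3*Q**6)
g(511, E(-25)) - sqrt(67525 + (-97883 + 13667)*(-65844 - 54375)) = 3*511**6 - sqrt(67525 + (-97883 + 13667)*(-65844 - 54375)) = 3*17804320388674561 - sqrt(67525 - 84216*(-120219)) = 53412961166023683 - sqrt(67525 + 10124363304) = 53412961166023683 - sqrt(10124430829)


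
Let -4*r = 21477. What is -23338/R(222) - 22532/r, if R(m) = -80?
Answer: 254220233/859080 ≈ 295.92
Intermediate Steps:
r = -21477/4 (r = -¼*21477 = -21477/4 ≈ -5369.3)
-23338/R(222) - 22532/r = -23338/(-80) - 22532/(-21477/4) = -23338*(-1/80) - 22532*(-4/21477) = 11669/40 + 90128/21477 = 254220233/859080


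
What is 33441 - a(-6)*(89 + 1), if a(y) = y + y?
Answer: 34521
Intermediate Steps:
a(y) = 2*y
33441 - a(-6)*(89 + 1) = 33441 - 2*(-6)*(89 + 1) = 33441 - (-12)*90 = 33441 - 1*(-1080) = 33441 + 1080 = 34521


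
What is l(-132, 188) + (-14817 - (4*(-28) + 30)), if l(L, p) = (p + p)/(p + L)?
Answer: -103098/7 ≈ -14728.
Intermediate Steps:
l(L, p) = 2*p/(L + p) (l(L, p) = (2*p)/(L + p) = 2*p/(L + p))
l(-132, 188) + (-14817 - (4*(-28) + 30)) = 2*188/(-132 + 188) + (-14817 - (4*(-28) + 30)) = 2*188/56 + (-14817 - (-112 + 30)) = 2*188*(1/56) + (-14817 - 1*(-82)) = 47/7 + (-14817 + 82) = 47/7 - 14735 = -103098/7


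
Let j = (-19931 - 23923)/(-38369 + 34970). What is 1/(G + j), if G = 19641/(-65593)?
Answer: 6756079/85144111 ≈ 0.079349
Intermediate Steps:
G = -19641/65593 (G = 19641*(-1/65593) = -19641/65593 ≈ -0.29944)
j = 14618/1133 (j = -43854/(-3399) = -43854*(-1/3399) = 14618/1133 ≈ 12.902)
1/(G + j) = 1/(-19641/65593 + 14618/1133) = 1/(85144111/6756079) = 6756079/85144111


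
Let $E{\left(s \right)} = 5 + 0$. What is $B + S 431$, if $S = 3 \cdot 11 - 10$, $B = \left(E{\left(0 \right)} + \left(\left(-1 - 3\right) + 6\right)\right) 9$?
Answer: $9976$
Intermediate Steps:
$E{\left(s \right)} = 5$
$B = 63$ ($B = \left(5 + \left(\left(-1 - 3\right) + 6\right)\right) 9 = \left(5 + \left(-4 + 6\right)\right) 9 = \left(5 + 2\right) 9 = 7 \cdot 9 = 63$)
$S = 23$ ($S = 33 - 10 = 23$)
$B + S 431 = 63 + 23 \cdot 431 = 63 + 9913 = 9976$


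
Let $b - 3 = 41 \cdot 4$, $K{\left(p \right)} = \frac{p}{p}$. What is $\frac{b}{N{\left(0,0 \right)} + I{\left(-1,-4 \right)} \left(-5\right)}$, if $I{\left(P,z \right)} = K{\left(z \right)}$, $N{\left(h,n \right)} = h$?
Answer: $- \frac{167}{5} \approx -33.4$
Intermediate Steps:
$K{\left(p \right)} = 1$
$I{\left(P,z \right)} = 1$
$b = 167$ ($b = 3 + 41 \cdot 4 = 3 + 164 = 167$)
$\frac{b}{N{\left(0,0 \right)} + I{\left(-1,-4 \right)} \left(-5\right)} = \frac{167}{0 + 1 \left(-5\right)} = \frac{167}{0 - 5} = \frac{167}{-5} = 167 \left(- \frac{1}{5}\right) = - \frac{167}{5}$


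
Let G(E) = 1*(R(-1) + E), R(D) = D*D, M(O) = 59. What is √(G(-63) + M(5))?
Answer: I*√3 ≈ 1.732*I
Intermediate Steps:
R(D) = D²
G(E) = 1 + E (G(E) = 1*((-1)² + E) = 1*(1 + E) = 1 + E)
√(G(-63) + M(5)) = √((1 - 63) + 59) = √(-62 + 59) = √(-3) = I*√3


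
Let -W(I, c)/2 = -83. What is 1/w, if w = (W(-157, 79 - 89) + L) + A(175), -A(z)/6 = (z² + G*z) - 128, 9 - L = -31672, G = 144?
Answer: -1/302335 ≈ -3.3076e-6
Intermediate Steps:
W(I, c) = 166 (W(I, c) = -2*(-83) = 166)
L = 31681 (L = 9 - 1*(-31672) = 9 + 31672 = 31681)
A(z) = 768 - 864*z - 6*z² (A(z) = -6*((z² + 144*z) - 128) = -6*(-128 + z² + 144*z) = 768 - 864*z - 6*z²)
w = -302335 (w = (166 + 31681) + (768 - 864*175 - 6*175²) = 31847 + (768 - 151200 - 6*30625) = 31847 + (768 - 151200 - 183750) = 31847 - 334182 = -302335)
1/w = 1/(-302335) = -1/302335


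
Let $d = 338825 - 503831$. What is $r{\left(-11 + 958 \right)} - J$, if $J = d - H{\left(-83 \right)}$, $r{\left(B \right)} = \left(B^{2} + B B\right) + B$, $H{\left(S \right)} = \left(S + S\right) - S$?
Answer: $1959488$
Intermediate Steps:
$H{\left(S \right)} = S$ ($H{\left(S \right)} = 2 S - S = S$)
$d = -165006$
$r{\left(B \right)} = B + 2 B^{2}$ ($r{\left(B \right)} = \left(B^{2} + B^{2}\right) + B = 2 B^{2} + B = B + 2 B^{2}$)
$J = -164923$ ($J = -165006 - -83 = -165006 + 83 = -164923$)
$r{\left(-11 + 958 \right)} - J = \left(-11 + 958\right) \left(1 + 2 \left(-11 + 958\right)\right) - -164923 = 947 \left(1 + 2 \cdot 947\right) + 164923 = 947 \left(1 + 1894\right) + 164923 = 947 \cdot 1895 + 164923 = 1794565 + 164923 = 1959488$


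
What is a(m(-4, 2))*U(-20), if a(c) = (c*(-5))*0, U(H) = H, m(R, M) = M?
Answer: 0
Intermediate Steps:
a(c) = 0 (a(c) = -5*c*0 = 0)
a(m(-4, 2))*U(-20) = 0*(-20) = 0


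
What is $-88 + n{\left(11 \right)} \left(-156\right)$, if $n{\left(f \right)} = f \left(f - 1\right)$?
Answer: $-17248$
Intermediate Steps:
$n{\left(f \right)} = f \left(-1 + f\right)$
$-88 + n{\left(11 \right)} \left(-156\right) = -88 + 11 \left(-1 + 11\right) \left(-156\right) = -88 + 11 \cdot 10 \left(-156\right) = -88 + 110 \left(-156\right) = -88 - 17160 = -17248$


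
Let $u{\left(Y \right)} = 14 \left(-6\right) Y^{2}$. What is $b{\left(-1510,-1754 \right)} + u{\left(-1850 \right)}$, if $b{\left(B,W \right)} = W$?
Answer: $-287491754$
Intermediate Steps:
$u{\left(Y \right)} = - 84 Y^{2}$
$b{\left(-1510,-1754 \right)} + u{\left(-1850 \right)} = -1754 - 84 \left(-1850\right)^{2} = -1754 - 287490000 = -287491754$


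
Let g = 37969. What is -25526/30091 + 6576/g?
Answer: -771318278/1142525179 ≈ -0.67510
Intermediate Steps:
-25526/30091 + 6576/g = -25526/30091 + 6576/37969 = -771318278/1142525179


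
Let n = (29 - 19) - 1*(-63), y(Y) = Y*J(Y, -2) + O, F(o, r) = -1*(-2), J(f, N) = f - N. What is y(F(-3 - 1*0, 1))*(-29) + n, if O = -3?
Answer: -72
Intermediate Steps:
F(o, r) = 2
y(Y) = -3 + Y*(2 + Y) (y(Y) = Y*(Y - 1*(-2)) - 3 = Y*(Y + 2) - 3 = Y*(2 + Y) - 3 = -3 + Y*(2 + Y))
n = 73 (n = 10 + 63 = 73)
y(F(-3 - 1*0, 1))*(-29) + n = (-3 + 2*(2 + 2))*(-29) + 73 = (-3 + 2*4)*(-29) + 73 = (-3 + 8)*(-29) + 73 = 5*(-29) + 73 = -145 + 73 = -72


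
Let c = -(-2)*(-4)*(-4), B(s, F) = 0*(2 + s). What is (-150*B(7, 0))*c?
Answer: 0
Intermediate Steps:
B(s, F) = 0
c = 32 (c = -2*4*(-4) = -8*(-4) = 32)
(-150*B(7, 0))*c = -150*0*32 = 0*32 = 0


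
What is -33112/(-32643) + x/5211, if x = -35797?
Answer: -36887957/6300099 ≈ -5.8551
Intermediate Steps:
-33112/(-32643) + x/5211 = -33112/(-32643) - 35797/5211 = -33112*(-1/32643) - 35797*1/5211 = 33112/32643 - 35797/5211 = -36887957/6300099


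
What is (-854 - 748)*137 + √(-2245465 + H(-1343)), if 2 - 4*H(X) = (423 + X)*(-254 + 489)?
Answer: -219474 + 9*I*√108218/2 ≈ -2.1947e+5 + 1480.3*I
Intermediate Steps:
H(X) = -99403/4 - 235*X/4 (H(X) = ½ - (423 + X)*(-254 + 489)/4 = ½ - (423 + X)*235/4 = ½ - (99405 + 235*X)/4 = ½ + (-99405/4 - 235*X/4) = -99403/4 - 235*X/4)
(-854 - 748)*137 + √(-2245465 + H(-1343)) = (-854 - 748)*137 + √(-2245465 + (-99403/4 - 235/4*(-1343))) = -1602*137 + √(-2245465 + (-99403/4 + 315605/4)) = -219474 + √(-2245465 + 108101/2) = -219474 + √(-4382829/2) = -219474 + 9*I*√108218/2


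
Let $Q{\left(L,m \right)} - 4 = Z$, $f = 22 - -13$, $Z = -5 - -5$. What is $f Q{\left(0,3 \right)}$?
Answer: $140$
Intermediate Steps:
$Z = 0$ ($Z = -5 + 5 = 0$)
$f = 35$ ($f = 22 + 13 = 35$)
$Q{\left(L,m \right)} = 4$ ($Q{\left(L,m \right)} = 4 + 0 = 4$)
$f Q{\left(0,3 \right)} = 35 \cdot 4 = 140$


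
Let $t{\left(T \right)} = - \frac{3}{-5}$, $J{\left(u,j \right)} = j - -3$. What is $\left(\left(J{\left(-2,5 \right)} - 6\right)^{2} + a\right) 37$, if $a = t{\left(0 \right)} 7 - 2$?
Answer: $\frac{1147}{5} \approx 229.4$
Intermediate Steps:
$J{\left(u,j \right)} = 3 + j$ ($J{\left(u,j \right)} = j + 3 = 3 + j$)
$t{\left(T \right)} = \frac{3}{5}$ ($t{\left(T \right)} = \left(-3\right) \left(- \frac{1}{5}\right) = \frac{3}{5}$)
$a = \frac{11}{5}$ ($a = \frac{3}{5} \cdot 7 - 2 = \frac{21}{5} - 2 = \frac{11}{5} \approx 2.2$)
$\left(\left(J{\left(-2,5 \right)} - 6\right)^{2} + a\right) 37 = \left(\left(\left(3 + 5\right) - 6\right)^{2} + \frac{11}{5}\right) 37 = \left(\left(8 - 6\right)^{2} + \frac{11}{5}\right) 37 = \left(2^{2} + \frac{11}{5}\right) 37 = \left(4 + \frac{11}{5}\right) 37 = \frac{31}{5} \cdot 37 = \frac{1147}{5}$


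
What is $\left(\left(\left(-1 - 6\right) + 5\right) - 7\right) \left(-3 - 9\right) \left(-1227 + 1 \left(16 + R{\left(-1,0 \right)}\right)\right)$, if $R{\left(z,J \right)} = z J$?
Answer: $-130788$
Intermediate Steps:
$R{\left(z,J \right)} = J z$
$\left(\left(\left(-1 - 6\right) + 5\right) - 7\right) \left(-3 - 9\right) \left(-1227 + 1 \left(16 + R{\left(-1,0 \right)}\right)\right) = \left(\left(\left(-1 - 6\right) + 5\right) - 7\right) \left(-3 - 9\right) \left(-1227 + 1 \left(16 + 0 \left(-1\right)\right)\right) = \left(\left(-7 + 5\right) - 7\right) \left(-12\right) \left(-1227 + 1 \left(16 + 0\right)\right) = \left(-2 - 7\right) \left(-12\right) \left(-1227 + 1 \cdot 16\right) = \left(-9\right) \left(-12\right) \left(-1227 + 16\right) = 108 \left(-1211\right) = -130788$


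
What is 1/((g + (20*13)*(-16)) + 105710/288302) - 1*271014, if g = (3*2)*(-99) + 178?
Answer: -178755989084845/659582121 ≈ -2.7101e+5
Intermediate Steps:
g = -416 (g = 6*(-99) + 178 = -594 + 178 = -416)
1/((g + (20*13)*(-16)) + 105710/288302) - 1*271014 = 1/((-416 + (20*13)*(-16)) + 105710/288302) - 1*271014 = 1/((-416 + 260*(-16)) + 105710*(1/288302)) - 271014 = 1/((-416 - 4160) + 52855/144151) - 271014 = 1/(-4576 + 52855/144151) - 271014 = 1/(-659582121/144151) - 271014 = -144151/659582121 - 271014 = -178755989084845/659582121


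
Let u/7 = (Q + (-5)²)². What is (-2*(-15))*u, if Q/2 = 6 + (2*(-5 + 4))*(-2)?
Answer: 425250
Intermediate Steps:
Q = 20 (Q = 2*(6 + (2*(-5 + 4))*(-2)) = 2*(6 + (2*(-1))*(-2)) = 2*(6 - 2*(-2)) = 2*(6 + 4) = 2*10 = 20)
u = 14175 (u = 7*(20 + (-5)²)² = 7*(20 + 25)² = 7*45² = 7*2025 = 14175)
(-2*(-15))*u = -2*(-15)*14175 = 30*14175 = 425250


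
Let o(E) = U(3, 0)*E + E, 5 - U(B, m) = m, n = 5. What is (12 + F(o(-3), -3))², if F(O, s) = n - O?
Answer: 1225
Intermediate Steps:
U(B, m) = 5 - m
o(E) = 6*E (o(E) = (5 - 1*0)*E + E = (5 + 0)*E + E = 5*E + E = 6*E)
F(O, s) = 5 - O
(12 + F(o(-3), -3))² = (12 + (5 - 6*(-3)))² = (12 + (5 - 1*(-18)))² = (12 + (5 + 18))² = (12 + 23)² = 35² = 1225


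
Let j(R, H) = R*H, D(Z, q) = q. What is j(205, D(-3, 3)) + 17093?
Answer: 17708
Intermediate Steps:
j(R, H) = H*R
j(205, D(-3, 3)) + 17093 = 3*205 + 17093 = 615 + 17093 = 17708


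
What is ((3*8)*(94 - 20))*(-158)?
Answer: -280608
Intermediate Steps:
((3*8)*(94 - 20))*(-158) = (24*74)*(-158) = 1776*(-158) = -280608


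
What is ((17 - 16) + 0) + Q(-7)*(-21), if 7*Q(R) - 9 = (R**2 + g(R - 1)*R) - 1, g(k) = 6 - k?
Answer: 124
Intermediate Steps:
Q(R) = 8/7 + R**2/7 + R*(7 - R)/7 (Q(R) = 9/7 + ((R**2 + (6 - (R - 1))*R) - 1)/7 = 9/7 + ((R**2 + (6 - (-1 + R))*R) - 1)/7 = 9/7 + ((R**2 + (6 + (1 - R))*R) - 1)/7 = 9/7 + ((R**2 + (7 - R)*R) - 1)/7 = 9/7 + ((R**2 + R*(7 - R)) - 1)/7 = 9/7 + (-1 + R**2 + R*(7 - R))/7 = 9/7 + (-1/7 + R**2/7 + R*(7 - R)/7) = 8/7 + R**2/7 + R*(7 - R)/7)
((17 - 16) + 0) + Q(-7)*(-21) = ((17 - 16) + 0) + (8/7 - 7)*(-21) = (1 + 0) - 41/7*(-21) = 1 + 123 = 124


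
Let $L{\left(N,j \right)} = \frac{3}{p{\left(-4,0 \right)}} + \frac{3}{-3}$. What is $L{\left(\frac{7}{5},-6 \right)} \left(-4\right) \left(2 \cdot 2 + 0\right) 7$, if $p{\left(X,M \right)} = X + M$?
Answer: $196$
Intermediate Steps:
$p{\left(X,M \right)} = M + X$
$L{\left(N,j \right)} = - \frac{7}{4}$ ($L{\left(N,j \right)} = \frac{3}{0 - 4} + \frac{3}{-3} = \frac{3}{-4} + 3 \left(- \frac{1}{3}\right) = 3 \left(- \frac{1}{4}\right) - 1 = - \frac{3}{4} - 1 = - \frac{7}{4}$)
$L{\left(\frac{7}{5},-6 \right)} \left(-4\right) \left(2 \cdot 2 + 0\right) 7 = \left(- \frac{7}{4}\right) \left(-4\right) \left(2 \cdot 2 + 0\right) 7 = 7 \left(4 + 0\right) 7 = 7 \cdot 4 \cdot 7 = 7 \cdot 28 = 196$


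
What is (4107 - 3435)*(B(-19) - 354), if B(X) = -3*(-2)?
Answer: -233856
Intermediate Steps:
B(X) = 6
(4107 - 3435)*(B(-19) - 354) = (4107 - 3435)*(6 - 354) = 672*(-348) = -233856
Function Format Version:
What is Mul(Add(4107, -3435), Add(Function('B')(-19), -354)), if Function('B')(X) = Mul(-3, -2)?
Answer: -233856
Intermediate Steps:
Function('B')(X) = 6
Mul(Add(4107, -3435), Add(Function('B')(-19), -354)) = Mul(Add(4107, -3435), Add(6, -354)) = Mul(672, -348) = -233856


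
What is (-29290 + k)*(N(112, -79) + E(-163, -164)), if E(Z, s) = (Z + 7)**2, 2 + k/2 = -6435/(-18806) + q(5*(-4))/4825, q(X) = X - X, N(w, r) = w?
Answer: -6734080509056/9403 ≈ -7.1616e+8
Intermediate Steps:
q(X) = 0
k = -31177/9403 (k = -4 + 2*(-6435/(-18806) + 0/4825) = -4 + 2*(-6435*(-1/18806) + 0*(1/4825)) = -4 + 2*(6435/18806 + 0) = -4 + 2*(6435/18806) = -4 + 6435/9403 = -31177/9403 ≈ -3.3156)
E(Z, s) = (7 + Z)**2
(-29290 + k)*(N(112, -79) + E(-163, -164)) = (-29290 - 31177/9403)*(112 + (7 - 163)**2) = -275445047*(112 + (-156)**2)/9403 = -275445047*(112 + 24336)/9403 = -275445047/9403*24448 = -6734080509056/9403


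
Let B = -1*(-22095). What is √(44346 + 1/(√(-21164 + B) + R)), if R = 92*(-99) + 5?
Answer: √(403681637 - 310422*√19)/√(9103 - 7*√19) ≈ 210.58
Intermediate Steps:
B = 22095
R = -9103 (R = -9108 + 5 = -9103)
√(44346 + 1/(√(-21164 + B) + R)) = √(44346 + 1/(√(-21164 + 22095) - 9103)) = √(44346 + 1/(√931 - 9103)) = √(44346 + 1/(7*√19 - 9103)) = √(44346 + 1/(-9103 + 7*√19))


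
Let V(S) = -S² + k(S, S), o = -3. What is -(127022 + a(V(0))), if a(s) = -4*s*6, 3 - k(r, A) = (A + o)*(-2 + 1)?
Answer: -127022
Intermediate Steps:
k(r, A) = A (k(r, A) = 3 - (A - 3)*(-2 + 1) = 3 - (-3 + A)*(-1) = 3 - (3 - A) = 3 + (-3 + A) = A)
V(S) = S - S² (V(S) = -S² + S = S - S²)
a(s) = -24*s
-(127022 + a(V(0))) = -(127022 - 0*(1 - 1*0)) = -(127022 - 0*(1 + 0)) = -(127022 - 0) = -(127022 - 24*0) = -(127022 + 0) = -1*127022 = -127022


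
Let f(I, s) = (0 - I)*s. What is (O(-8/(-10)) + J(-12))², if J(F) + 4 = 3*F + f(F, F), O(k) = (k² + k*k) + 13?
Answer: 18003049/625 ≈ 28805.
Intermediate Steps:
f(I, s) = -I*s (f(I, s) = (-I)*s = -I*s)
O(k) = 13 + 2*k² (O(k) = (k² + k²) + 13 = 2*k² + 13 = 13 + 2*k²)
J(F) = -4 - F² + 3*F (J(F) = -4 + (3*F - F*F) = -4 + (3*F - F²) = -4 + (-F² + 3*F) = -4 - F² + 3*F)
(O(-8/(-10)) + J(-12))² = ((13 + 2*(-8/(-10))²) + (-4 - 1*(-12)² + 3*(-12)))² = ((13 + 2*(-8*(-⅒))²) + (-4 - 1*144 - 36))² = ((13 + 2*(⅘)²) + (-4 - 144 - 36))² = ((13 + 2*(16/25)) - 184)² = ((13 + 32/25) - 184)² = (357/25 - 184)² = (-4243/25)² = 18003049/625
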